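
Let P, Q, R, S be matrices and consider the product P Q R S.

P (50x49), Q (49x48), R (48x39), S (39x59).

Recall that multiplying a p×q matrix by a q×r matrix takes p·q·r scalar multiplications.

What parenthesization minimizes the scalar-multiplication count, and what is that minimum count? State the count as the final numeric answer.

Adjacent pairs: PQ = 50·49·48 = 117600; QR = 49·48·39 = 91728; RS = 48·39·59 = 110448.
Length 3: P..R: k=1: 0+91728+50·49·39=187278; k=2: 117600+0+50·48·39=211200 → min 187278 | Q..S: k=2: 0+110448+49·48·59=249216; k=3: 91728+0+49·39·59=204477 → min 204477.
Length 4: P..S: k=1: 0+204477+50·49·59=349027; k=2: 117600+110448+50·48·59=369648; k=3: 187278+0+50·39·59=302328 → min 302328.
Optimal parenthesization: ((P (Q R)) S) with cost 302328.

302328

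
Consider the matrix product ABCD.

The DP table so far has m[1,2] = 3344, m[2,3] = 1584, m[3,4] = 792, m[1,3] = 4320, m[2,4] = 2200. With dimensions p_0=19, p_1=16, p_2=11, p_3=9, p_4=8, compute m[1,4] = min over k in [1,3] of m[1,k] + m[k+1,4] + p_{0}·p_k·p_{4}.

m[1,4] = min over k∈[1,3] of m[1,k]+m[k+1,4]+p_{0}·p_k·p_{4}.
k=1: 0 + 2200 + 19·16·8 = 4632; k=2: 3344 + 792 + 19·11·8 = 5808; k=3: 4320 + 0 + 19·9·8 = 5688.
Minimum: 4632 at k=1.

4632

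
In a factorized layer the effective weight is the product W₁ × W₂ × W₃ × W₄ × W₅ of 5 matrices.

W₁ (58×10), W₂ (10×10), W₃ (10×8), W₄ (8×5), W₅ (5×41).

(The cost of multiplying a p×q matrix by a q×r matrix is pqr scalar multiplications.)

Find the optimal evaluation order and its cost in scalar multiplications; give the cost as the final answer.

Adjacent pairs: W₁W₂ = 58·10·10 = 5800; W₂W₃ = 10·10·8 = 800; W₃W₄ = 10·8·5 = 400; W₄W₅ = 8·5·41 = 1640.
Length 3: W₁..W₃: k=1: 0+800+58·10·8=5440; k=2: 5800+0+58·10·8=10440 → min 5440 | W₂..W₄: k=2: 0+400+10·10·5=900; k=3: 800+0+10·8·5=1200 → min 900 | W₃..W₅: k=3: 0+1640+10·8·41=4920; k=4: 400+0+10·5·41=2450 → min 2450.
Length 4: W₁..W₄: k=1: 0+900+58·10·5=3800; k=2: 5800+400+58·10·5=9100; k=3: 5440+0+58·8·5=7760 → min 3800 | W₂..W₅: k=2: 0+2450+10·10·41=6550; k=3: 800+1640+10·8·41=5720; k=4: 900+0+10·5·41=2950 → min 2950.
Length 5: W₁..W₅: k=1: 0+2950+58·10·41=26730; k=2: 5800+2450+58·10·41=32030; k=3: 5440+1640+58·8·41=26104; k=4: 3800+0+58·5·41=15690 → min 15690.
Optimal parenthesization: ((W₁ × (W₂ × (W₃ × W₄))) × W₅) with cost 15690.

15690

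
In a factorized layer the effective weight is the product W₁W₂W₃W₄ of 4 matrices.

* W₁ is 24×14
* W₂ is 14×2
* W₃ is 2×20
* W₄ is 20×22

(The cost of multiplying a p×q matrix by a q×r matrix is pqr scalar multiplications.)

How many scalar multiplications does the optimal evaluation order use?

2608

Adjacent pairs: W₁W₂ = 24·14·2 = 672; W₂W₃ = 14·2·20 = 560; W₃W₄ = 2·20·22 = 880.
Length 3: W₁..W₃: k=1: 0+560+24·14·20=7280; k=2: 672+0+24·2·20=1632 → min 1632 | W₂..W₄: k=2: 0+880+14·2·22=1496; k=3: 560+0+14·20·22=6720 → min 1496.
Length 4: W₁..W₄: k=1: 0+1496+24·14·22=8888; k=2: 672+880+24·2·22=2608; k=3: 1632+0+24·20·22=12192 → min 2608.
Optimal order: ((W₁W₂)(W₃W₄)) with cost 2608.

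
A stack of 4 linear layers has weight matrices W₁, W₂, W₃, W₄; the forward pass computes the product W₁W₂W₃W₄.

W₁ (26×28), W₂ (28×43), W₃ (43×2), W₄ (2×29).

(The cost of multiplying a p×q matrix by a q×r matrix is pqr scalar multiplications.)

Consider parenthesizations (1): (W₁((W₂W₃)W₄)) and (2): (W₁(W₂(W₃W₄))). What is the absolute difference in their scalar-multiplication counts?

33378

Order (1) = (W₁((W₂W₃)W₄)): (W₂W₃): 28×43 by 43×2 → 28×2, cost 28·43·2 = 2408; ((W₂W₃)W₄): 28×2 by 2×29 → 28×29, cost 28·2·29 = 1624; cumulative 4032; (W₁((W₂W₃)W₄)): 26×28 by 28×29 → 26×29, cost 26·28·29 = 21112; cumulative 25144. Total 25144.
Order (2) = (W₁(W₂(W₃W₄))): (W₃W₄): 43×2 by 2×29 → 43×29, cost 43·2·29 = 2494; (W₂(W₃W₄)): 28×43 by 43×29 → 28×29, cost 28·43·29 = 34916; cumulative 37410; (W₁(W₂(W₃W₄))): 26×28 by 28×29 → 26×29, cost 26·28·29 = 21112; cumulative 58522. Total 58522.
Difference: |25144 − 58522| = 33378.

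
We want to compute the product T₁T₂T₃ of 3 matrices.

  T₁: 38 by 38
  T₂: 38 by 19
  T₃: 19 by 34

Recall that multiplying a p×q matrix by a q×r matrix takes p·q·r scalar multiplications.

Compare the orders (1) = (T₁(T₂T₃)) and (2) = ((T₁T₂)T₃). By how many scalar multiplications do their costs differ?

21660

Order (1) = (T₁(T₂T₃)): (T₂T₃): 38×19 by 19×34 → 38×34, cost 38·19·34 = 24548; (T₁(T₂T₃)): 38×38 by 38×34 → 38×34, cost 38·38·34 = 49096; cumulative 73644. Total 73644.
Order (2) = ((T₁T₂)T₃): (T₁T₂): 38×38 by 38×19 → 38×19, cost 38·38·19 = 27436; ((T₁T₂)T₃): 38×19 by 19×34 → 38×34, cost 38·19·34 = 24548; cumulative 51984. Total 51984.
Difference: |73644 − 51984| = 21660.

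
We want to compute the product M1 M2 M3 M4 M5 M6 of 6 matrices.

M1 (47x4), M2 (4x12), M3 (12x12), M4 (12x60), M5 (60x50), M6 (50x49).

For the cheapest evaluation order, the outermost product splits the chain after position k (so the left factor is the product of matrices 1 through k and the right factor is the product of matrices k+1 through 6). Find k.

1

Adjacent pairs: M1M2 = 47·4·12 = 2256; M2M3 = 4·12·12 = 576; M3M4 = 12·12·60 = 8640; M4M5 = 12·60·50 = 36000; M5M6 = 60·50·49 = 147000.
Length 3: M1..M3: k=1: 0+576+47·4·12=2832; k=2: 2256+0+47·12·12=9024 → min 2832 | M2..M4: k=2: 0+8640+4·12·60=11520; k=3: 576+0+4·12·60=3456 → min 3456 | M3..M5: k=3: 0+36000+12·12·50=43200; k=4: 8640+0+12·60·50=44640 → min 43200 | M4..M6: k=4: 0+147000+12·60·49=182280; k=5: 36000+0+12·50·49=65400 → min 65400.
Length 4: M1..M4: k=1: 0+3456+47·4·60=14736; k=2: 2256+8640+47·12·60=44736; k=3: 2832+0+47·12·60=36672 → min 14736 | M2..M5: k=2: 0+43200+4·12·50=45600; k=3: 576+36000+4·12·50=38976; k=4: 3456+0+4·60·50=15456 → min 15456 | M3..M6: k=3: 0+65400+12·12·49=72456; k=4: 8640+147000+12·60·49=190920; k=5: 43200+0+12·50·49=72600 → min 72456.
Length 5: M1..M5: k=1: 0+15456+47·4·50=24856; k=2: 2256+43200+47·12·50=73656; k=3: 2832+36000+47·12·50=67032; k=4: 14736+0+47·60·50=155736 → min 24856 | M2..M6: k=2: 0+72456+4·12·49=74808; k=3: 576+65400+4·12·49=68328; k=4: 3456+147000+4·60·49=162216; k=5: 15456+0+4·50·49=25256 → min 25256.
Top-level splits: k=1: (M1..M1)·(M2..M6) → 0+25256+47·4·49 = 34468; k=2: (M1..M2)·(M3..M6) → 2256+72456+47·12·49 = 102348; k=3: (M1..M3)·(M4..M6) → 2832+65400+47·12·49 = 95868; k=4: (M1..M4)·(M5..M6) → 14736+147000+47·60·49 = 299916; k=5: (M1..M5)·(M6..M6) → 24856+0+47·50·49 = 140006.
Best split is after M1, i.e. k = 1.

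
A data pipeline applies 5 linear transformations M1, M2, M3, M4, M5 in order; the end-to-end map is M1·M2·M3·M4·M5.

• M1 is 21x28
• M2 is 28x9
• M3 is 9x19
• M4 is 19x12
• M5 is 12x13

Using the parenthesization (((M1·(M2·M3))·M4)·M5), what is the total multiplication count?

(M2·M3): 28×9 by 9×19 → 28×19, cost 28·9·19 = 4788
(M1·(M2·M3)): 21×28 by 28×19 → 21×19, cost 21·28·19 = 11172; cumulative 15960
((M1·(M2·M3))·M4): 21×19 by 19×12 → 21×12, cost 21·19·12 = 4788; cumulative 20748
(((M1·(M2·M3))·M4)·M5): 21×12 by 12×13 → 21×13, cost 21·12·13 = 3276; cumulative 24024
Total: 24024 scalar multiplications.

24024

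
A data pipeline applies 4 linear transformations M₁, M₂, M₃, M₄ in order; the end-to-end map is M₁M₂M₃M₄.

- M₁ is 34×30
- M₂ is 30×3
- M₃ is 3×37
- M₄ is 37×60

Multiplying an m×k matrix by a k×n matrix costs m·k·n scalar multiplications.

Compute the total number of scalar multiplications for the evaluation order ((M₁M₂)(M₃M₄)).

(M₁M₂): 34×30 by 30×3 → 34×3, cost 34·30·3 = 3060
(M₃M₄): 3×37 by 37×60 → 3×60, cost 3·37·60 = 6660
((M₁M₂)(M₃M₄)): 34×3 by 3×60 → 34×60, cost 34·3·60 = 6120; cumulative 15840
Total: 15840 scalar multiplications.

15840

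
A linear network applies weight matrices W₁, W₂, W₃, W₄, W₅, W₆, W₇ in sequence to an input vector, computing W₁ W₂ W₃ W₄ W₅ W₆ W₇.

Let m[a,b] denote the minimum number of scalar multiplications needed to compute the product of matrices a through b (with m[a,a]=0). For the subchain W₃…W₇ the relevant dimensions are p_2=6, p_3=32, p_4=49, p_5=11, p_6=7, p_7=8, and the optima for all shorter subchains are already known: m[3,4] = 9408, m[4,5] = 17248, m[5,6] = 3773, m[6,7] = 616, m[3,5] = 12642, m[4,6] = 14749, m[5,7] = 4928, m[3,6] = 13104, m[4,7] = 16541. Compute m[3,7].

13440

m[3,7] = min over k∈[3,6] of m[3,k]+m[k+1,7]+p_{2}·p_k·p_{7}.
k=3: 0 + 16541 + 6·32·8 = 18077; k=4: 9408 + 4928 + 6·49·8 = 16688; k=5: 12642 + 616 + 6·11·8 = 13786; k=6: 13104 + 0 + 6·7·8 = 13440.
Minimum: 13440 at k=6.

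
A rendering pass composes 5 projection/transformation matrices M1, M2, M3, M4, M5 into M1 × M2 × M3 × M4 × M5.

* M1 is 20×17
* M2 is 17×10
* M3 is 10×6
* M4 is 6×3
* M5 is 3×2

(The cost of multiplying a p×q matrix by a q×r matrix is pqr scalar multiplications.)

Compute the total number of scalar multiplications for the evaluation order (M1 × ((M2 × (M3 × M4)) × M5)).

1472

(M3 × M4): 10×6 by 6×3 → 10×3, cost 10·6·3 = 180
(M2 × (M3 × M4)): 17×10 by 10×3 → 17×3, cost 17·10·3 = 510; cumulative 690
((M2 × (M3 × M4)) × M5): 17×3 by 3×2 → 17×2, cost 17·3·2 = 102; cumulative 792
(M1 × ((M2 × (M3 × M4)) × M5)): 20×17 by 17×2 → 20×2, cost 20·17·2 = 680; cumulative 1472
Total: 1472 scalar multiplications.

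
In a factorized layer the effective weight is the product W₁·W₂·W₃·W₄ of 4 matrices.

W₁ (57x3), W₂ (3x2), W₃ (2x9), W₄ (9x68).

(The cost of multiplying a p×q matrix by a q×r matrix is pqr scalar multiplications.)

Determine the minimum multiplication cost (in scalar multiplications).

9318

Adjacent pairs: W₁W₂ = 57·3·2 = 342; W₂W₃ = 3·2·9 = 54; W₃W₄ = 2·9·68 = 1224.
Length 3: W₁..W₃: k=1: 0+54+57·3·9=1593; k=2: 342+0+57·2·9=1368 → min 1368 | W₂..W₄: k=2: 0+1224+3·2·68=1632; k=3: 54+0+3·9·68=1890 → min 1632.
Length 4: W₁..W₄: k=1: 0+1632+57·3·68=13260; k=2: 342+1224+57·2·68=9318; k=3: 1368+0+57·9·68=36252 → min 9318.
Optimal order: ((W₁·W₂)·(W₃·W₄)) with cost 9318.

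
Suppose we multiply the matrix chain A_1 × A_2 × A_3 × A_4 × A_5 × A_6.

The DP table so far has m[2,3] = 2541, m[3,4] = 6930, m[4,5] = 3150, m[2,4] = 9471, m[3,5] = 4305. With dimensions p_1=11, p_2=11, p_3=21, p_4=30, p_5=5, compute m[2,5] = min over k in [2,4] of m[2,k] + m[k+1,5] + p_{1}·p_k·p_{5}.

4910

m[2,5] = min over k∈[2,4] of m[2,k]+m[k+1,5]+p_{1}·p_k·p_{5}.
k=2: 0 + 4305 + 11·11·5 = 4910; k=3: 2541 + 3150 + 11·21·5 = 6846; k=4: 9471 + 0 + 11·30·5 = 11121.
Minimum: 4910 at k=2.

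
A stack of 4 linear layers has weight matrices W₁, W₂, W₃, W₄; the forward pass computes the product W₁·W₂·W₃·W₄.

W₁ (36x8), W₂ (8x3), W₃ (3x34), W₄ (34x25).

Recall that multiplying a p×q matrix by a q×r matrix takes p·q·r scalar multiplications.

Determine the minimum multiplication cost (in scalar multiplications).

6114

Adjacent pairs: W₁W₂ = 36·8·3 = 864; W₂W₃ = 8·3·34 = 816; W₃W₄ = 3·34·25 = 2550.
Length 3: W₁..W₃: k=1: 0+816+36·8·34=10608; k=2: 864+0+36·3·34=4536 → min 4536 | W₂..W₄: k=2: 0+2550+8·3·25=3150; k=3: 816+0+8·34·25=7616 → min 3150.
Length 4: W₁..W₄: k=1: 0+3150+36·8·25=10350; k=2: 864+2550+36·3·25=6114; k=3: 4536+0+36·34·25=35136 → min 6114.
Optimal order: ((W₁·W₂)·(W₃·W₄)) with cost 6114.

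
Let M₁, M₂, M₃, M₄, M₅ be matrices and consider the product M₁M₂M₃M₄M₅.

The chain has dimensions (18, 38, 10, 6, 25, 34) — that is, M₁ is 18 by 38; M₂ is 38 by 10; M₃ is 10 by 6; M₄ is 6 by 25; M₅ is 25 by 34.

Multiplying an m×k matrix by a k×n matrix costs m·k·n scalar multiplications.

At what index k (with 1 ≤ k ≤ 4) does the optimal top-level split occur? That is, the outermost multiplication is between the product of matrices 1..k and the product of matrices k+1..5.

Adjacent pairs: M₁M₂ = 18·38·10 = 6840; M₂M₃ = 38·10·6 = 2280; M₃M₄ = 10·6·25 = 1500; M₄M₅ = 6·25·34 = 5100.
Length 3: M₁..M₃: k=1: 0+2280+18·38·6=6384; k=2: 6840+0+18·10·6=7920 → min 6384 | M₂..M₄: k=2: 0+1500+38·10·25=11000; k=3: 2280+0+38·6·25=7980 → min 7980 | M₃..M₅: k=3: 0+5100+10·6·34=7140; k=4: 1500+0+10·25·34=10000 → min 7140.
Length 4: M₁..M₄: k=1: 0+7980+18·38·25=25080; k=2: 6840+1500+18·10·25=12840; k=3: 6384+0+18·6·25=9084 → min 9084 | M₂..M₅: k=2: 0+7140+38·10·34=20060; k=3: 2280+5100+38·6·34=15132; k=4: 7980+0+38·25·34=40280 → min 15132.
Top-level splits: k=1: (M₁..M₁)·(M₂..M₅) → 0+15132+18·38·34 = 38388; k=2: (M₁..M₂)·(M₃..M₅) → 6840+7140+18·10·34 = 20100; k=3: (M₁..M₃)·(M₄..M₅) → 6384+5100+18·6·34 = 15156; k=4: (M₁..M₄)·(M₅..M₅) → 9084+0+18·25·34 = 24384.
Best split is after M₃, i.e. k = 3.

3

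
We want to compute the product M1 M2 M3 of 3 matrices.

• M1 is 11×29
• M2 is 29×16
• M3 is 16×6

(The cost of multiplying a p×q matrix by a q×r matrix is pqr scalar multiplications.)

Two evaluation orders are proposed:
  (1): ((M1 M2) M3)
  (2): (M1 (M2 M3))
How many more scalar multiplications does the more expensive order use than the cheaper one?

1462

Order (1) = ((M1 M2) M3): (M1 M2): 11×29 by 29×16 → 11×16, cost 11·29·16 = 5104; ((M1 M2) M3): 11×16 by 16×6 → 11×6, cost 11·16·6 = 1056; cumulative 6160. Total 6160.
Order (2) = (M1 (M2 M3)): (M2 M3): 29×16 by 16×6 → 29×6, cost 29·16·6 = 2784; (M1 (M2 M3)): 11×29 by 29×6 → 11×6, cost 11·29·6 = 1914; cumulative 4698. Total 4698.
Difference: |6160 − 4698| = 1462.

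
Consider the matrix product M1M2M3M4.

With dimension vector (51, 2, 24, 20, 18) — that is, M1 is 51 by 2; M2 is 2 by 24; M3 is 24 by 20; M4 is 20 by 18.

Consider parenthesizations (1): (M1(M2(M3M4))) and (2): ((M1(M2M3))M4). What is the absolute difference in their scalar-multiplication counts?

Order (1) = (M1(M2(M3M4))): (M3M4): 24×20 by 20×18 → 24×18, cost 24·20·18 = 8640; (M2(M3M4)): 2×24 by 24×18 → 2×18, cost 2·24·18 = 864; cumulative 9504; (M1(M2(M3M4))): 51×2 by 2×18 → 51×18, cost 51·2·18 = 1836; cumulative 11340. Total 11340.
Order (2) = ((M1(M2M3))M4): (M2M3): 2×24 by 24×20 → 2×20, cost 2·24·20 = 960; (M1(M2M3)): 51×2 by 2×20 → 51×20, cost 51·2·20 = 2040; cumulative 3000; ((M1(M2M3))M4): 51×20 by 20×18 → 51×18, cost 51·20·18 = 18360; cumulative 21360. Total 21360.
Difference: |11340 − 21360| = 10020.

10020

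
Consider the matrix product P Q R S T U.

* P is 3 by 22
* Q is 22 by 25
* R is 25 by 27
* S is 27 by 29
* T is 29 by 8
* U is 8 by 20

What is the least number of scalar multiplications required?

Adjacent pairs: PQ = 3·22·25 = 1650; QR = 22·25·27 = 14850; RS = 25·27·29 = 19575; ST = 27·29·8 = 6264; TU = 29·8·20 = 4640.
Length 3: P..R: k=1: 0+14850+3·22·27=16632; k=2: 1650+0+3·25·27=3675 → min 3675 | Q..S: k=2: 0+19575+22·25·29=35525; k=3: 14850+0+22·27·29=32076 → min 32076 | R..T: k=3: 0+6264+25·27·8=11664; k=4: 19575+0+25·29·8=25375 → min 11664 | S..U: k=4: 0+4640+27·29·20=20300; k=5: 6264+0+27·8·20=10584 → min 10584.
Length 4: P..S: k=1: 0+32076+3·22·29=33990; k=2: 1650+19575+3·25·29=23400; k=3: 3675+0+3·27·29=6024 → min 6024 | Q..T: k=2: 0+11664+22·25·8=16064; k=3: 14850+6264+22·27·8=25866; k=4: 32076+0+22·29·8=37180 → min 16064 | R..U: k=3: 0+10584+25·27·20=24084; k=4: 19575+4640+25·29·20=38715; k=5: 11664+0+25·8·20=15664 → min 15664.
Length 5: P..T: k=1: 0+16064+3·22·8=16592; k=2: 1650+11664+3·25·8=13914; k=3: 3675+6264+3·27·8=10587; k=4: 6024+0+3·29·8=6720 → min 6720 | Q..U: k=2: 0+15664+22·25·20=26664; k=3: 14850+10584+22·27·20=37314; k=4: 32076+4640+22·29·20=49476; k=5: 16064+0+22·8·20=19584 → min 19584.
Length 6: P..U: k=1: 0+19584+3·22·20=20904; k=2: 1650+15664+3·25·20=18814; k=3: 3675+10584+3·27·20=15879; k=4: 6024+4640+3·29·20=12404; k=5: 6720+0+3·8·20=7200 → min 7200.
Optimal order: (((((P Q) R) S) T) U) with cost 7200.

7200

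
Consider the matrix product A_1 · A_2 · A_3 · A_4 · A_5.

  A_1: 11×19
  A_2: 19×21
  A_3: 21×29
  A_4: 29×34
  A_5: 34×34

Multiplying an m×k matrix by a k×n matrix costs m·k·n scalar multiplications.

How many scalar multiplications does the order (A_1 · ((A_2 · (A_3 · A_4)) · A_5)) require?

(A_3 · A_4): 21×29 by 29×34 → 21×34, cost 21·29·34 = 20706
(A_2 · (A_3 · A_4)): 19×21 by 21×34 → 19×34, cost 19·21·34 = 13566; cumulative 34272
((A_2 · (A_3 · A_4)) · A_5): 19×34 by 34×34 → 19×34, cost 19·34·34 = 21964; cumulative 56236
(A_1 · ((A_2 · (A_3 · A_4)) · A_5)): 11×19 by 19×34 → 11×34, cost 11·19·34 = 7106; cumulative 63342
Total: 63342 scalar multiplications.

63342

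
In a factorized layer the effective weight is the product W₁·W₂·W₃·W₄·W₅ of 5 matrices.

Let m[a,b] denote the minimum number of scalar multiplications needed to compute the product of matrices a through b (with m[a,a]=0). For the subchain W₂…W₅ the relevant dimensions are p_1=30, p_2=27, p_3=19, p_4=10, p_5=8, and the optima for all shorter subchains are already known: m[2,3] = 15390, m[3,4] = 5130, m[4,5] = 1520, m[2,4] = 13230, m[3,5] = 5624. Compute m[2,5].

m[2,5] = min over k∈[2,4] of m[2,k]+m[k+1,5]+p_{1}·p_k·p_{5}.
k=2: 0 + 5624 + 30·27·8 = 12104; k=3: 15390 + 1520 + 30·19·8 = 21470; k=4: 13230 + 0 + 30·10·8 = 15630.
Minimum: 12104 at k=2.

12104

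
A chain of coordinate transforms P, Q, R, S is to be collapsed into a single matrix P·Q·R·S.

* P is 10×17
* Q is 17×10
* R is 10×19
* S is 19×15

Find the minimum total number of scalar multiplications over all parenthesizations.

Adjacent pairs: PQ = 10·17·10 = 1700; QR = 17·10·19 = 3230; RS = 10·19·15 = 2850.
Length 3: P..R: k=1: 0+3230+10·17·19=6460; k=2: 1700+0+10·10·19=3600 → min 3600 | Q..S: k=2: 0+2850+17·10·15=5400; k=3: 3230+0+17·19·15=8075 → min 5400.
Length 4: P..S: k=1: 0+5400+10·17·15=7950; k=2: 1700+2850+10·10·15=6050; k=3: 3600+0+10·19·15=6450 → min 6050.
Optimal order: ((P·Q)·(R·S)) with cost 6050.

6050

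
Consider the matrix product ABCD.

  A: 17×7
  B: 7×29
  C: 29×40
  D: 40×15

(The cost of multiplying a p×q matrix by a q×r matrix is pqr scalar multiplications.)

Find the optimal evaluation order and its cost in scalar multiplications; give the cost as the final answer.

Adjacent pairs: AB = 17·7·29 = 3451; BC = 7·29·40 = 8120; CD = 29·40·15 = 17400.
Length 3: A..C: k=1: 0+8120+17·7·40=12880; k=2: 3451+0+17·29·40=23171 → min 12880 | B..D: k=2: 0+17400+7·29·15=20445; k=3: 8120+0+7·40·15=12320 → min 12320.
Length 4: A..D: k=1: 0+12320+17·7·15=14105; k=2: 3451+17400+17·29·15=28246; k=3: 12880+0+17·40·15=23080 → min 14105.
Optimal parenthesization: (A((BC)D)) with cost 14105.

14105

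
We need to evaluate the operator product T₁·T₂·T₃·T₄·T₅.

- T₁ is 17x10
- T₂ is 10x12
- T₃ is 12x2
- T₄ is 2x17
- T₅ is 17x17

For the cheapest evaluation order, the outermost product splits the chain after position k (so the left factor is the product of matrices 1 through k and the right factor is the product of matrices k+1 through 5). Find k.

3

Adjacent pairs: T₁T₂ = 17·10·12 = 2040; T₂T₃ = 10·12·2 = 240; T₃T₄ = 12·2·17 = 408; T₄T₅ = 2·17·17 = 578.
Length 3: T₁..T₃: k=1: 0+240+17·10·2=580; k=2: 2040+0+17·12·2=2448 → min 580 | T₂..T₄: k=2: 0+408+10·12·17=2448; k=3: 240+0+10·2·17=580 → min 580 | T₃..T₅: k=3: 0+578+12·2·17=986; k=4: 408+0+12·17·17=3876 → min 986.
Length 4: T₁..T₄: k=1: 0+580+17·10·17=3470; k=2: 2040+408+17·12·17=5916; k=3: 580+0+17·2·17=1158 → min 1158 | T₂..T₅: k=2: 0+986+10·12·17=3026; k=3: 240+578+10·2·17=1158; k=4: 580+0+10·17·17=3470 → min 1158.
Top-level splits: k=1: (T₁..T₁)·(T₂..T₅) → 0+1158+17·10·17 = 4048; k=2: (T₁..T₂)·(T₃..T₅) → 2040+986+17·12·17 = 6494; k=3: (T₁..T₃)·(T₄..T₅) → 580+578+17·2·17 = 1736; k=4: (T₁..T₄)·(T₅..T₅) → 1158+0+17·17·17 = 6071.
Best split is after T₃, i.e. k = 3.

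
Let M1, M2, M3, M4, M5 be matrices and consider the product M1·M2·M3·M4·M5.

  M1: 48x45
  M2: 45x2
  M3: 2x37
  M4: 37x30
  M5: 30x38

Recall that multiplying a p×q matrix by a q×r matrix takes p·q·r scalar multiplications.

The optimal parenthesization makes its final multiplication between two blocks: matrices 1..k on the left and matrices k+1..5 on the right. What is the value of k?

Adjacent pairs: M1M2 = 48·45·2 = 4320; M2M3 = 45·2·37 = 3330; M3M4 = 2·37·30 = 2220; M4M5 = 37·30·38 = 42180.
Length 3: M1..M3: k=1: 0+3330+48·45·37=83250; k=2: 4320+0+48·2·37=7872 → min 7872 | M2..M4: k=2: 0+2220+45·2·30=4920; k=3: 3330+0+45·37·30=53280 → min 4920 | M3..M5: k=3: 0+42180+2·37·38=44992; k=4: 2220+0+2·30·38=4500 → min 4500.
Length 4: M1..M4: k=1: 0+4920+48·45·30=69720; k=2: 4320+2220+48·2·30=9420; k=3: 7872+0+48·37·30=61152 → min 9420 | M2..M5: k=2: 0+4500+45·2·38=7920; k=3: 3330+42180+45·37·38=108780; k=4: 4920+0+45·30·38=56220 → min 7920.
Top-level splits: k=1: (M1..M1)·(M2..M5) → 0+7920+48·45·38 = 90000; k=2: (M1..M2)·(M3..M5) → 4320+4500+48·2·38 = 12468; k=3: (M1..M3)·(M4..M5) → 7872+42180+48·37·38 = 117540; k=4: (M1..M4)·(M5..M5) → 9420+0+48·30·38 = 64140.
Best split is after M2, i.e. k = 2.

2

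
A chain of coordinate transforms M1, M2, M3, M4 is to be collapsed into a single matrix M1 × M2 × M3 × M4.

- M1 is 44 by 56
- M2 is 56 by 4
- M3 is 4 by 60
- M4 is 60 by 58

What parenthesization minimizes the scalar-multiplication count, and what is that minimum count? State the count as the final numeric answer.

Adjacent pairs: M1M2 = 44·56·4 = 9856; M2M3 = 56·4·60 = 13440; M3M4 = 4·60·58 = 13920.
Length 3: M1..M3: k=1: 0+13440+44·56·60=161280; k=2: 9856+0+44·4·60=20416 → min 20416 | M2..M4: k=2: 0+13920+56·4·58=26912; k=3: 13440+0+56·60·58=208320 → min 26912.
Length 4: M1..M4: k=1: 0+26912+44·56·58=169824; k=2: 9856+13920+44·4·58=33984; k=3: 20416+0+44·60·58=173536 → min 33984.
Optimal parenthesization: ((M1 × M2) × (M3 × M4)) with cost 33984.

33984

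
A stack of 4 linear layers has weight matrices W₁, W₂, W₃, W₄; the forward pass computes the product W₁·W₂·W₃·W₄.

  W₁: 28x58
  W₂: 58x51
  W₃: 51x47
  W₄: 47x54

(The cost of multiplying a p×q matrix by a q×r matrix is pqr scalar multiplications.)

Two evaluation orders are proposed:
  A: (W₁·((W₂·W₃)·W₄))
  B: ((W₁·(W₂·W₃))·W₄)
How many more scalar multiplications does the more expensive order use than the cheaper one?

87508

Order A = (W₁·((W₂·W₃)·W₄)): (W₂·W₃): 58×51 by 51×47 → 58×47, cost 58·51·47 = 139026; ((W₂·W₃)·W₄): 58×47 by 47×54 → 58×54, cost 58·47·54 = 147204; cumulative 286230; (W₁·((W₂·W₃)·W₄)): 28×58 by 58×54 → 28×54, cost 28·58·54 = 87696; cumulative 373926. Total 373926.
Order B = ((W₁·(W₂·W₃))·W₄): (W₂·W₃): 58×51 by 51×47 → 58×47, cost 58·51·47 = 139026; (W₁·(W₂·W₃)): 28×58 by 58×47 → 28×47, cost 28·58·47 = 76328; cumulative 215354; ((W₁·(W₂·W₃))·W₄): 28×47 by 47×54 → 28×54, cost 28·47·54 = 71064; cumulative 286418. Total 286418.
Difference: |373926 − 286418| = 87508.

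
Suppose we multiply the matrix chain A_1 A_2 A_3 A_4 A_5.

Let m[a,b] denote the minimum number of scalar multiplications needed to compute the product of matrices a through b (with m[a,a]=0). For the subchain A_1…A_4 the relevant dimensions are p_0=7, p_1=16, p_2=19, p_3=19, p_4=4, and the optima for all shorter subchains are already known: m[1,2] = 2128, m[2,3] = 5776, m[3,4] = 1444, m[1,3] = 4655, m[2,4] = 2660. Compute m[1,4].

3108

m[1,4] = min over k∈[1,3] of m[1,k]+m[k+1,4]+p_{0}·p_k·p_{4}.
k=1: 0 + 2660 + 7·16·4 = 3108; k=2: 2128 + 1444 + 7·19·4 = 4104; k=3: 4655 + 0 + 7·19·4 = 5187.
Minimum: 3108 at k=1.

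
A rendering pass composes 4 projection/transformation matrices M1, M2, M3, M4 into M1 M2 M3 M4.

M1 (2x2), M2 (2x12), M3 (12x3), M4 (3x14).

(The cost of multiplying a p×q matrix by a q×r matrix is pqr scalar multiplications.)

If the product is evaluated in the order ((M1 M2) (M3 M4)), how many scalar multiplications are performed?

888

(M1 M2): 2×2 by 2×12 → 2×12, cost 2·2·12 = 48
(M3 M4): 12×3 by 3×14 → 12×14, cost 12·3·14 = 504
((M1 M2) (M3 M4)): 2×12 by 12×14 → 2×14, cost 2·12·14 = 336; cumulative 888
Total: 888 scalar multiplications.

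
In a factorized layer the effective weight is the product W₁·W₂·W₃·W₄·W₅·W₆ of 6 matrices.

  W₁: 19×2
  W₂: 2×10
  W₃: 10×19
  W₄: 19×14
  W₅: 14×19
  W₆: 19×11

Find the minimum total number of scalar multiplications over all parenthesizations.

2280

Adjacent pairs: W₁W₂ = 19·2·10 = 380; W₂W₃ = 2·10·19 = 380; W₃W₄ = 10·19·14 = 2660; W₄W₅ = 19·14·19 = 5054; W₅W₆ = 14·19·11 = 2926.
Length 3: W₁..W₃: k=1: 0+380+19·2·19=1102; k=2: 380+0+19·10·19=3990 → min 1102 | W₂..W₄: k=2: 0+2660+2·10·14=2940; k=3: 380+0+2·19·14=912 → min 912 | W₃..W₅: k=3: 0+5054+10·19·19=8664; k=4: 2660+0+10·14·19=5320 → min 5320 | W₄..W₆: k=4: 0+2926+19·14·11=5852; k=5: 5054+0+19·19·11=9025 → min 5852.
Length 4: W₁..W₄: k=1: 0+912+19·2·14=1444; k=2: 380+2660+19·10·14=5700; k=3: 1102+0+19·19·14=6156 → min 1444 | W₂..W₅: k=2: 0+5320+2·10·19=5700; k=3: 380+5054+2·19·19=6156; k=4: 912+0+2·14·19=1444 → min 1444 | W₃..W₆: k=3: 0+5852+10·19·11=7942; k=4: 2660+2926+10·14·11=7126; k=5: 5320+0+10·19·11=7410 → min 7126.
Length 5: W₁..W₅: k=1: 0+1444+19·2·19=2166; k=2: 380+5320+19·10·19=9310; k=3: 1102+5054+19·19·19=13015; k=4: 1444+0+19·14·19=6498 → min 2166 | W₂..W₆: k=2: 0+7126+2·10·11=7346; k=3: 380+5852+2·19·11=6650; k=4: 912+2926+2·14·11=4146; k=5: 1444+0+2·19·11=1862 → min 1862.
Length 6: W₁..W₆: k=1: 0+1862+19·2·11=2280; k=2: 380+7126+19·10·11=9596; k=3: 1102+5852+19·19·11=10925; k=4: 1444+2926+19·14·11=7296; k=5: 2166+0+19·19·11=6137 → min 2280.
Optimal order: (W₁·((((W₂·W₃)·W₄)·W₅)·W₆)) with cost 2280.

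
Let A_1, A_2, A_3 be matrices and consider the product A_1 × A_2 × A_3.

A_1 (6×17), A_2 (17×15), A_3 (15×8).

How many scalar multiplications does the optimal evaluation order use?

Order (A_1 × (A_2 × A_3)): (A_2 × A_3): 17×15 by 15×8 → 17×8, cost 17·15·8 = 2040; (A_1 × (A_2 × A_3)): 6×17 by 17×8 → 6×8, cost 6·17·8 = 816; cumulative 2856. Total 2856.
Order ((A_1 × A_2) × A_3): (A_1 × A_2): 6×17 by 17×15 → 6×15, cost 6·17·15 = 1530; ((A_1 × A_2) × A_3): 6×15 by 15×8 → 6×8, cost 6·15·8 = 720; cumulative 2250. Total 2250.
Minimum: 2250.

2250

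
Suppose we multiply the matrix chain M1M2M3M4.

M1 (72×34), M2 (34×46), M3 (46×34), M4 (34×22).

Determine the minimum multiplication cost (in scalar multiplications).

122672

Adjacent pairs: M1M2 = 72·34·46 = 112608; M2M3 = 34·46·34 = 53176; M3M4 = 46·34·22 = 34408.
Length 3: M1..M3: k=1: 0+53176+72·34·34=136408; k=2: 112608+0+72·46·34=225216 → min 136408 | M2..M4: k=2: 0+34408+34·46·22=68816; k=3: 53176+0+34·34·22=78608 → min 68816.
Length 4: M1..M4: k=1: 0+68816+72·34·22=122672; k=2: 112608+34408+72·46·22=219880; k=3: 136408+0+72·34·22=190264 → min 122672.
Optimal order: (M1(M2(M3M4))) with cost 122672.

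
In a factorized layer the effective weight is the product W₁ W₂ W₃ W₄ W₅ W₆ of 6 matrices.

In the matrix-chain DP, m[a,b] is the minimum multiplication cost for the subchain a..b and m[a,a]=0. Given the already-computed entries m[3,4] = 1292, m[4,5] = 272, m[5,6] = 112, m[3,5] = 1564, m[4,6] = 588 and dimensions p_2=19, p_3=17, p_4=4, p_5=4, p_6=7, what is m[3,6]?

1936

m[3,6] = min over k∈[3,5] of m[3,k]+m[k+1,6]+p_{2}·p_k·p_{6}.
k=3: 0 + 588 + 19·17·7 = 2849; k=4: 1292 + 112 + 19·4·7 = 1936; k=5: 1564 + 0 + 19·4·7 = 2096.
Minimum: 1936 at k=4.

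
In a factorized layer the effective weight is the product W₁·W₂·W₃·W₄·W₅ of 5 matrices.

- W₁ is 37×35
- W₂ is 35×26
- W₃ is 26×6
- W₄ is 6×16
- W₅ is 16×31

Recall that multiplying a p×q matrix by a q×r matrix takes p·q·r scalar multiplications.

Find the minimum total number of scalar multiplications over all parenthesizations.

23088

Adjacent pairs: W₁W₂ = 37·35·26 = 33670; W₂W₃ = 35·26·6 = 5460; W₃W₄ = 26·6·16 = 2496; W₄W₅ = 6·16·31 = 2976.
Length 3: W₁..W₃: k=1: 0+5460+37·35·6=13230; k=2: 33670+0+37·26·6=39442 → min 13230 | W₂..W₄: k=2: 0+2496+35·26·16=17056; k=3: 5460+0+35·6·16=8820 → min 8820 | W₃..W₅: k=3: 0+2976+26·6·31=7812; k=4: 2496+0+26·16·31=15392 → min 7812.
Length 4: W₁..W₄: k=1: 0+8820+37·35·16=29540; k=2: 33670+2496+37·26·16=51558; k=3: 13230+0+37·6·16=16782 → min 16782 | W₂..W₅: k=2: 0+7812+35·26·31=36022; k=3: 5460+2976+35·6·31=14946; k=4: 8820+0+35·16·31=26180 → min 14946.
Length 5: W₁..W₅: k=1: 0+14946+37·35·31=55091; k=2: 33670+7812+37·26·31=71304; k=3: 13230+2976+37·6·31=23088; k=4: 16782+0+37·16·31=35134 → min 23088.
Optimal order: ((W₁·(W₂·W₃))·(W₄·W₅)) with cost 23088.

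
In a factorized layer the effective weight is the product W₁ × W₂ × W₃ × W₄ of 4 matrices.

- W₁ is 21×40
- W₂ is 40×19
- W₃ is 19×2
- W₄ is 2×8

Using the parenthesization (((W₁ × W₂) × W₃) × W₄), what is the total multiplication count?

(W₁ × W₂): 21×40 by 40×19 → 21×19, cost 21·40·19 = 15960
((W₁ × W₂) × W₃): 21×19 by 19×2 → 21×2, cost 21·19·2 = 798; cumulative 16758
(((W₁ × W₂) × W₃) × W₄): 21×2 by 2×8 → 21×8, cost 21·2·8 = 336; cumulative 17094
Total: 17094 scalar multiplications.

17094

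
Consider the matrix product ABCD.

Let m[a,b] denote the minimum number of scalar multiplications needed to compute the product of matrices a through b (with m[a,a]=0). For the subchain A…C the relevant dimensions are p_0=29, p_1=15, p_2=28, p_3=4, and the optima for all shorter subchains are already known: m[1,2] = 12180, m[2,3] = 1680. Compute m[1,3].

3420

m[1,3] = min over k∈[1,2] of m[1,k]+m[k+1,3]+p_{0}·p_k·p_{3}.
k=1: 0 + 1680 + 29·15·4 = 3420; k=2: 12180 + 0 + 29·28·4 = 15428.
Minimum: 3420 at k=1.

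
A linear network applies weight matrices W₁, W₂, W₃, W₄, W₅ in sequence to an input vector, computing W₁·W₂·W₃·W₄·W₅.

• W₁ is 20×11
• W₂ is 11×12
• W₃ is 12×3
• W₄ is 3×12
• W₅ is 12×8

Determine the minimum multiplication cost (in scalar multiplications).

1824

Adjacent pairs: W₁W₂ = 20·11·12 = 2640; W₂W₃ = 11·12·3 = 396; W₃W₄ = 12·3·12 = 432; W₄W₅ = 3·12·8 = 288.
Length 3: W₁..W₃: k=1: 0+396+20·11·3=1056; k=2: 2640+0+20·12·3=3360 → min 1056 | W₂..W₄: k=2: 0+432+11·12·12=2016; k=3: 396+0+11·3·12=792 → min 792 | W₃..W₅: k=3: 0+288+12·3·8=576; k=4: 432+0+12·12·8=1584 → min 576.
Length 4: W₁..W₄: k=1: 0+792+20·11·12=3432; k=2: 2640+432+20·12·12=5952; k=3: 1056+0+20·3·12=1776 → min 1776 | W₂..W₅: k=2: 0+576+11·12·8=1632; k=3: 396+288+11·3·8=948; k=4: 792+0+11·12·8=1848 → min 948.
Length 5: W₁..W₅: k=1: 0+948+20·11·8=2708; k=2: 2640+576+20·12·8=5136; k=3: 1056+288+20·3·8=1824; k=4: 1776+0+20·12·8=3696 → min 1824.
Optimal order: ((W₁·(W₂·W₃))·(W₄·W₅)) with cost 1824.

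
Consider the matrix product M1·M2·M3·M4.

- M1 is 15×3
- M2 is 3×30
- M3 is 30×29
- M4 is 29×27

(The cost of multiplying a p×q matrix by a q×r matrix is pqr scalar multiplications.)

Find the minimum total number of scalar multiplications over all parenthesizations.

6174

Adjacent pairs: M1M2 = 15·3·30 = 1350; M2M3 = 3·30·29 = 2610; M3M4 = 30·29·27 = 23490.
Length 3: M1..M3: k=1: 0+2610+15·3·29=3915; k=2: 1350+0+15·30·29=14400 → min 3915 | M2..M4: k=2: 0+23490+3·30·27=25920; k=3: 2610+0+3·29·27=4959 → min 4959.
Length 4: M1..M4: k=1: 0+4959+15·3·27=6174; k=2: 1350+23490+15·30·27=36990; k=3: 3915+0+15·29·27=15660 → min 6174.
Optimal order: (M1·((M2·M3)·M4)) with cost 6174.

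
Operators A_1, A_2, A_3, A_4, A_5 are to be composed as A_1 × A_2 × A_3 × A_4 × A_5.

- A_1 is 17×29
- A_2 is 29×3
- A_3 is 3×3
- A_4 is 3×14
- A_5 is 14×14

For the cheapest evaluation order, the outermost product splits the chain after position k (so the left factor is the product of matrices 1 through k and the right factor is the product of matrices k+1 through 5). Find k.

2

Adjacent pairs: A_1A_2 = 17·29·3 = 1479; A_2A_3 = 29·3·3 = 261; A_3A_4 = 3·3·14 = 126; A_4A_5 = 3·14·14 = 588.
Length 3: A_1..A_3: k=1: 0+261+17·29·3=1740; k=2: 1479+0+17·3·3=1632 → min 1632 | A_2..A_4: k=2: 0+126+29·3·14=1344; k=3: 261+0+29·3·14=1479 → min 1344 | A_3..A_5: k=3: 0+588+3·3·14=714; k=4: 126+0+3·14·14=714 → min 714.
Length 4: A_1..A_4: k=1: 0+1344+17·29·14=8246; k=2: 1479+126+17·3·14=2319; k=3: 1632+0+17·3·14=2346 → min 2319 | A_2..A_5: k=2: 0+714+29·3·14=1932; k=3: 261+588+29·3·14=2067; k=4: 1344+0+29·14·14=7028 → min 1932.
Top-level splits: k=1: (A_1..A_1)·(A_2..A_5) → 0+1932+17·29·14 = 8834; k=2: (A_1..A_2)·(A_3..A_5) → 1479+714+17·3·14 = 2907; k=3: (A_1..A_3)·(A_4..A_5) → 1632+588+17·3·14 = 2934; k=4: (A_1..A_4)·(A_5..A_5) → 2319+0+17·14·14 = 5651.
Best split is after A_2, i.e. k = 2.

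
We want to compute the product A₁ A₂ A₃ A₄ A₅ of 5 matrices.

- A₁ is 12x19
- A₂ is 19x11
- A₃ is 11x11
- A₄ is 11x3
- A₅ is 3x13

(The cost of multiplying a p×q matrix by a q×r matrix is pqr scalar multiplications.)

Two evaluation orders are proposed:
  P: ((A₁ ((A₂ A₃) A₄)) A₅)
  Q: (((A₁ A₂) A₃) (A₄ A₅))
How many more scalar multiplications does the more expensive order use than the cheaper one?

Order P = ((A₁ ((A₂ A₃) A₄)) A₅): (A₂ A₃): 19×11 by 11×11 → 19×11, cost 19·11·11 = 2299; ((A₂ A₃) A₄): 19×11 by 11×3 → 19×3, cost 19·11·3 = 627; cumulative 2926; (A₁ ((A₂ A₃) A₄)): 12×19 by 19×3 → 12×3, cost 12·19·3 = 684; cumulative 3610; ((A₁ ((A₂ A₃) A₄)) A₅): 12×3 by 3×13 → 12×13, cost 12·3·13 = 468; cumulative 4078. Total 4078.
Order Q = (((A₁ A₂) A₃) (A₄ A₅)): (A₁ A₂): 12×19 by 19×11 → 12×11, cost 12·19·11 = 2508; ((A₁ A₂) A₃): 12×11 by 11×11 → 12×11, cost 12·11·11 = 1452; cumulative 3960; (A₄ A₅): 11×3 by 3×13 → 11×13, cost 11·3·13 = 429; (((A₁ A₂) A₃) (A₄ A₅)): 12×11 by 11×13 → 12×13, cost 12·11·13 = 1716; cumulative 6105. Total 6105.
Difference: |4078 − 6105| = 2027.

2027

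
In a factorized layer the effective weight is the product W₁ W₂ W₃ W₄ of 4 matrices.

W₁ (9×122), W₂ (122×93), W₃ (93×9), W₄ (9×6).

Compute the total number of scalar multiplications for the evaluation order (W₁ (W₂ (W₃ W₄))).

79686

(W₃ W₄): 93×9 by 9×6 → 93×6, cost 93·9·6 = 5022
(W₂ (W₃ W₄)): 122×93 by 93×6 → 122×6, cost 122·93·6 = 68076; cumulative 73098
(W₁ (W₂ (W₃ W₄))): 9×122 by 122×6 → 9×6, cost 9·122·6 = 6588; cumulative 79686
Total: 79686 scalar multiplications.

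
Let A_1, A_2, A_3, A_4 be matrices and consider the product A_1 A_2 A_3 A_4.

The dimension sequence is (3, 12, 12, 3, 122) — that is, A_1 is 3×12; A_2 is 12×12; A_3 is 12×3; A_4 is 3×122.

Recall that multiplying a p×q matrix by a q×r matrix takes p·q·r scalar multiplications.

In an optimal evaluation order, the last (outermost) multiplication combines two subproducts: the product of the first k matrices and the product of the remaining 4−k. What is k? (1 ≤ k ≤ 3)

Adjacent pairs: A_1A_2 = 3·12·12 = 432; A_2A_3 = 12·12·3 = 432; A_3A_4 = 12·3·122 = 4392.
Length 3: A_1..A_3: k=1: 0+432+3·12·3=540; k=2: 432+0+3·12·3=540 → min 540 | A_2..A_4: k=2: 0+4392+12·12·122=21960; k=3: 432+0+12·3·122=4824 → min 4824.
Top-level splits: k=1: (A_1..A_1)·(A_2..A_4) → 0+4824+3·12·122 = 9216; k=2: (A_1..A_2)·(A_3..A_4) → 432+4392+3·12·122 = 9216; k=3: (A_1..A_3)·(A_4..A_4) → 540+0+3·3·122 = 1638.
Best split is after A_3, i.e. k = 3.

3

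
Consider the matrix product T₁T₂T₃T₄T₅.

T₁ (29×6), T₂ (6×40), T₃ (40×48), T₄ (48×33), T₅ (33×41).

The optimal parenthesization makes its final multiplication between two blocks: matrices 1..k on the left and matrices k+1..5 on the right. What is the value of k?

1

Adjacent pairs: T₁T₂ = 29·6·40 = 6960; T₂T₃ = 6·40·48 = 11520; T₃T₄ = 40·48·33 = 63360; T₄T₅ = 48·33·41 = 64944.
Length 3: T₁..T₃: k=1: 0+11520+29·6·48=19872; k=2: 6960+0+29·40·48=62640 → min 19872 | T₂..T₄: k=2: 0+63360+6·40·33=71280; k=3: 11520+0+6·48·33=21024 → min 21024 | T₃..T₅: k=3: 0+64944+40·48·41=143664; k=4: 63360+0+40·33·41=117480 → min 117480.
Length 4: T₁..T₄: k=1: 0+21024+29·6·33=26766; k=2: 6960+63360+29·40·33=108600; k=3: 19872+0+29·48·33=65808 → min 26766 | T₂..T₅: k=2: 0+117480+6·40·41=127320; k=3: 11520+64944+6·48·41=88272; k=4: 21024+0+6·33·41=29142 → min 29142.
Top-level splits: k=1: (T₁..T₁)·(T₂..T₅) → 0+29142+29·6·41 = 36276; k=2: (T₁..T₂)·(T₃..T₅) → 6960+117480+29·40·41 = 172000; k=3: (T₁..T₃)·(T₄..T₅) → 19872+64944+29·48·41 = 141888; k=4: (T₁..T₄)·(T₅..T₅) → 26766+0+29·33·41 = 66003.
Best split is after T₁, i.e. k = 1.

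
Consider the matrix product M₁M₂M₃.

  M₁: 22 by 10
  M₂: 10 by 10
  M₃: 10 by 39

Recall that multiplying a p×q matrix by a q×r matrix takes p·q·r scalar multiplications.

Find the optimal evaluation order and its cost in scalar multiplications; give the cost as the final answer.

10780

(M₁(M₂M₃)): cost 12480.
((M₁M₂)M₃): cost 10780.
Optimal: ((M₁M₂)M₃) with cost 10780.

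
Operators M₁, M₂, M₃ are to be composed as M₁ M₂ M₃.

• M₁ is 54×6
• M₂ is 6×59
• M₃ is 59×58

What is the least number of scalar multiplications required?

39324

Order (M₁ (M₂ M₃)): (M₂ M₃): 6×59 by 59×58 → 6×58, cost 6·59·58 = 20532; (M₁ (M₂ M₃)): 54×6 by 6×58 → 54×58, cost 54·6·58 = 18792; cumulative 39324. Total 39324.
Order ((M₁ M₂) M₃): (M₁ M₂): 54×6 by 6×59 → 54×59, cost 54·6·59 = 19116; ((M₁ M₂) M₃): 54×59 by 59×58 → 54×58, cost 54·59·58 = 184788; cumulative 203904. Total 203904.
Minimum: 39324.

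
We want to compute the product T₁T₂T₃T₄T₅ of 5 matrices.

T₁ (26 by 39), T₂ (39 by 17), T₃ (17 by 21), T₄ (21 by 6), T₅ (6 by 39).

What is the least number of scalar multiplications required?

18288

Adjacent pairs: T₁T₂ = 26·39·17 = 17238; T₂T₃ = 39·17·21 = 13923; T₃T₄ = 17·21·6 = 2142; T₄T₅ = 21·6·39 = 4914.
Length 3: T₁..T₃: k=1: 0+13923+26·39·21=35217; k=2: 17238+0+26·17·21=26520 → min 26520 | T₂..T₄: k=2: 0+2142+39·17·6=6120; k=3: 13923+0+39·21·6=18837 → min 6120 | T₃..T₅: k=3: 0+4914+17·21·39=18837; k=4: 2142+0+17·6·39=6120 → min 6120.
Length 4: T₁..T₄: k=1: 0+6120+26·39·6=12204; k=2: 17238+2142+26·17·6=22032; k=3: 26520+0+26·21·6=29796 → min 12204 | T₂..T₅: k=2: 0+6120+39·17·39=31977; k=3: 13923+4914+39·21·39=50778; k=4: 6120+0+39·6·39=15246 → min 15246.
Length 5: T₁..T₅: k=1: 0+15246+26·39·39=54792; k=2: 17238+6120+26·17·39=40596; k=3: 26520+4914+26·21·39=52728; k=4: 12204+0+26·6·39=18288 → min 18288.
Optimal order: ((T₁(T₂(T₃T₄)))T₅) with cost 18288.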